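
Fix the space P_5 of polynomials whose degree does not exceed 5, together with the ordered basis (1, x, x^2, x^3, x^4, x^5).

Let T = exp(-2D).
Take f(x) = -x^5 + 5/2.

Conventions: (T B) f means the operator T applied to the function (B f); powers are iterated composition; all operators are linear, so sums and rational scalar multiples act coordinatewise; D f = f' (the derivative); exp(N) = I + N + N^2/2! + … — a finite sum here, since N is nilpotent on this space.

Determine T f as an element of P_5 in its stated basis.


g(x) = -x^5 + 10x^4 - 40x^3 + 80x^2 - 80x + 69/2

order-1 term: 10x^4
order-2 term: -40x^3
order-3 term: 80x^2
order-4 term: -80x
order-5 term: 32
the series for exp(-2D) f terminates at order 5
exp(-2D) f = -x^5 + 10x^4 - 40x^3 + 80x^2 - 80x + 69/2


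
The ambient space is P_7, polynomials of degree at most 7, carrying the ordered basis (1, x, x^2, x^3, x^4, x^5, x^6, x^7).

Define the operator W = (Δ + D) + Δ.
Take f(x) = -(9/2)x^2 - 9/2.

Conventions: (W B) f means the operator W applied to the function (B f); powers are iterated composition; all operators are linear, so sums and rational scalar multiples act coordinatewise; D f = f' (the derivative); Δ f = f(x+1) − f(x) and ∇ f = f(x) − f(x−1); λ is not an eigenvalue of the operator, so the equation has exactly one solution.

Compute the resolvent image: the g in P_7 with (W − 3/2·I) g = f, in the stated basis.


write g with unknown coordinates in the stated basis and equate coefficients in (W − 3/2·I) g = f
solving from the highest basis element down gives g = 3x^2 + 12x + 31
check: W g = 18x + 42
so W g − 3/2·g = -(9/2)x^2 - 9/2 = f ✓

the result is g(x) = 3x^2 + 12x + 31


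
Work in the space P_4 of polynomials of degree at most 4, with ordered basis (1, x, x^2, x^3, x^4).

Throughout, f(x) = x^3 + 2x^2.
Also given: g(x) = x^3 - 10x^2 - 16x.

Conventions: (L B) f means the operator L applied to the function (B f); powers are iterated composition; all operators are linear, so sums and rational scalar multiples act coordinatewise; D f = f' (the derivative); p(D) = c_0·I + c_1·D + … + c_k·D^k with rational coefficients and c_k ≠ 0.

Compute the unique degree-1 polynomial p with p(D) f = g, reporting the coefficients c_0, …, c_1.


c_0 = 1, c_1 = -4

D^0 f = x^3 + 2x^2
D^1 f = 3x^2 + 4x
matching coefficients of g against c_0 f + c_1 Df + … from the top degree down determines the c_i
solution: c_0 = 1, c_1 = -4


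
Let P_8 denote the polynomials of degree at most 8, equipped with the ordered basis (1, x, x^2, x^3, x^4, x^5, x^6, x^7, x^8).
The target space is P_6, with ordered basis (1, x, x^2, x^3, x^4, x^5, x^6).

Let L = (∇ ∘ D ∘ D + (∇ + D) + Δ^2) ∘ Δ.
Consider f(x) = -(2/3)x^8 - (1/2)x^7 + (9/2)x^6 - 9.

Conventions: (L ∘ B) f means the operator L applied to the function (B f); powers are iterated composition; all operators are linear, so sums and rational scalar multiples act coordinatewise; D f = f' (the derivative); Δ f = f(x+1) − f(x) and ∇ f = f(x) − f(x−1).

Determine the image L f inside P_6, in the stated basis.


the image equals g(x) = -(224/3)x^6 - 378x^5 - (5935/2)x^4 - (18395/3)x^3 - (51131/6)x^2 - (22837/3)x - 12695/6

Δ f = -(16/3)x^7 - (133/6)x^6 - (125/6)x^5 + (10/3)x^4 + (211/6)x^3 + (115/3)x^2 + (109/6)x + 10/3
D Δ f = -(112/3)x^6 - 133x^5 - (625/6)x^4 + (40/3)x^3 + (211/2)x^2 + (230/3)x + 109/6
D D Δ f = -224x^5 - 665x^4 - (1250/3)x^3 + 40x^2 + 211x + 230/3
∇ D D Δ f = -1120x^4 - 420x^3 + 500x^2 - 210x + 586/3
∇ Δ f = -(112/3)x^6 - 21x^5 + (125/3)x^4 - 35x^3 + (293/3)x^2 - 7x + 23/3
D Δ f = -(112/3)x^6 - 133x^5 - (625/6)x^4 + (40/3)x^3 + (211/2)x^2 + (230/3)x + 109/6
(∇ + D) Δ f = -(224/3)x^6 - 154x^5 - (125/2)x^4 - (65/3)x^3 + (1219/6)x^2 + (209/3)x + 155/6
Δ Δ f = -(112/3)x^6 - 245x^5 - (1870/3)x^4 - 825x^3 - (1582/3)x^2 - 79x + 140/3
Δ Δ Δ f = -224x^5 - 1785x^4 - 5690x^3 - 9225x^2 - 7472x - 2337
(∇ ∘ D ∘ D + (∇ + D) + Δ^2) Δ f = -(224/3)x^6 - 378x^5 - (5935/2)x^4 - (18395/3)x^3 - (51131/6)x^2 - (22837/3)x - 12695/6


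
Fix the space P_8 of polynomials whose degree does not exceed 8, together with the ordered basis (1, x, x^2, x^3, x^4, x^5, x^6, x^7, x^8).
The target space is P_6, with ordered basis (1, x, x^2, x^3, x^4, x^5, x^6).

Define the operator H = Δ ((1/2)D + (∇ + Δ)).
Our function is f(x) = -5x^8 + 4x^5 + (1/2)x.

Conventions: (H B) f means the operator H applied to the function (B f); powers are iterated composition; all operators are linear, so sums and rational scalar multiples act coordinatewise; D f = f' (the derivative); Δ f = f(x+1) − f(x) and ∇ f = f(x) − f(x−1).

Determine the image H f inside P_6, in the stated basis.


the image equals g(x) = -700x^6 - 2100x^5 - 6300x^4 - 8900x^3 - 9080x^2 - 4820x - 1170

D f = -40x^7 + 20x^4 + 1/2
((1/2)D) f = -20x^7 + 10x^4 + 1/4
∇ f = -40x^7 + 140x^6 - 280x^5 + 370x^4 - 320x^3 + 180x^2 - 60x + 19/2
Δ f = -40x^7 - 140x^6 - 280x^5 - 330x^4 - 240x^3 - 100x^2 - 20x - 1/2
(∇ + Δ) f = -80x^7 - 560x^5 + 40x^4 - 560x^3 + 80x^2 - 80x + 9
((1/2)D + (∇ + Δ)) f = -100x^7 - 560x^5 + 50x^4 - 560x^3 + 80x^2 - 80x + 37/4
Δ ((1/2)D + (∇ + Δ)) f = -700x^6 - 2100x^5 - 6300x^4 - 8900x^3 - 9080x^2 - 4820x - 1170


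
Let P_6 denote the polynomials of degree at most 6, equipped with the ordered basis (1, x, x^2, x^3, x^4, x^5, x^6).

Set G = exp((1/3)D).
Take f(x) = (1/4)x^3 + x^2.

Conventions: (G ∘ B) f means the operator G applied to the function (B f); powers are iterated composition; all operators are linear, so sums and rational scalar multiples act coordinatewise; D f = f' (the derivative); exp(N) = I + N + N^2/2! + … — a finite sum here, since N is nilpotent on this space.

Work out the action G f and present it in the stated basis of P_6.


the result is g(x) = (1/4)x^3 + (5/4)x^2 + (3/4)x + 13/108

order-1 term: (1/4)x^2 + (2/3)x
order-2 term: (1/12)x + 1/9
order-3 term: 1/108
the series for exp((1/3)D) f terminates at order 3
exp((1/3)D) f = (1/4)x^3 + (5/4)x^2 + (3/4)x + 13/108


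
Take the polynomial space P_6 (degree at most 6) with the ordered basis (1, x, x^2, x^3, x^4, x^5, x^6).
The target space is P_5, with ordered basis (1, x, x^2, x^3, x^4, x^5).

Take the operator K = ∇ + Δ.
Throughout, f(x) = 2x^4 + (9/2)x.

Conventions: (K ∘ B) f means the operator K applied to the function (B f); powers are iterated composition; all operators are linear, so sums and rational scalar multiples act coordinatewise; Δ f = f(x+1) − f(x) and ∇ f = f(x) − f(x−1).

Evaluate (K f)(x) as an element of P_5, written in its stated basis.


the image equals g(x) = 16x^3 + 16x + 9

∇ f = 8x^3 - 12x^2 + 8x + 5/2
Δ f = 8x^3 + 12x^2 + 8x + 13/2
(∇ + Δ) f = 16x^3 + 16x + 9


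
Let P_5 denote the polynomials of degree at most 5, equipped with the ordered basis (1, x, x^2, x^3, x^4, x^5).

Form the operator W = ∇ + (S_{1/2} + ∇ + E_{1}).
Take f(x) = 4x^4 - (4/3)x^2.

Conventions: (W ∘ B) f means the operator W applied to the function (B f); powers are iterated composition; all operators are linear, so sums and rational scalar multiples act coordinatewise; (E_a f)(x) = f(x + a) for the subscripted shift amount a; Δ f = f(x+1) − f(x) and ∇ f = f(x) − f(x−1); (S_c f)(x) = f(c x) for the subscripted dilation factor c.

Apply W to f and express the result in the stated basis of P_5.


g(x) = (17/4)x^4 + 48x^3 - (77/3)x^2 + 40x - 8/3

∇ f = 16x^3 - 24x^2 + (40/3)x - 8/3
S_{1/2} f = (1/4)x^4 - (1/3)x^2
∇ f = 16x^3 - 24x^2 + (40/3)x - 8/3
E_{1} f = 4x^4 + 16x^3 + (68/3)x^2 + (40/3)x + 8/3
(S_{1/2} + ∇ + E_{1}) f = (17/4)x^4 + 32x^3 - (5/3)x^2 + (80/3)x
(∇ + (S_{1/2} + ∇ + E_{1})) f = (17/4)x^4 + 48x^3 - (77/3)x^2 + 40x - 8/3


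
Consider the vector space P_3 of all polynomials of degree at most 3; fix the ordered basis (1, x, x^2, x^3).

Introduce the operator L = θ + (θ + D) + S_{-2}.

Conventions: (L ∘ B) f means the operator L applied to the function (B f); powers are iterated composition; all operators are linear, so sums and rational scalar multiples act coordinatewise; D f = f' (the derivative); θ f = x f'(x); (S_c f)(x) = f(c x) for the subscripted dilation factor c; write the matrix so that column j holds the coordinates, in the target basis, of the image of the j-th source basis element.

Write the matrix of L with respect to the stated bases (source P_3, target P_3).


the matrix is [[1, 1, 0, 0]; [0, 0, 2, 0]; [0, 0, 8, 3]; [0, 0, 0, -2]] (rows listed top to bottom)

image of 1: 1
image of x: 1
image of x^2: 8x^2 + 2x
image of x^3: -2x^3 + 3x^2
each image's coordinates form column j of the matrix


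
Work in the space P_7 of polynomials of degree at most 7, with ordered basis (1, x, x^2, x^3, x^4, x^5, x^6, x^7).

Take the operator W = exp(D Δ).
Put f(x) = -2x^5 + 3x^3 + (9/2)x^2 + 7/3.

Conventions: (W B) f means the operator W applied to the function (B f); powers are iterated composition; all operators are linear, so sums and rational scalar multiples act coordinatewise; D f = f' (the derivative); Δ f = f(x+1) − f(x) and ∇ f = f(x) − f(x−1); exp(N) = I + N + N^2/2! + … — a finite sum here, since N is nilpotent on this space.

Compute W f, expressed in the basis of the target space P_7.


order-1 term: -40x^3 - 60x^2 - 22x + 8
order-2 term: -120x - 120
the series for exp(D Δ) f terminates at order 2
exp(D Δ) f = -2x^5 - 37x^3 - (111/2)x^2 - 142x - 329/3

g(x) = -2x^5 - 37x^3 - (111/2)x^2 - 142x - 329/3


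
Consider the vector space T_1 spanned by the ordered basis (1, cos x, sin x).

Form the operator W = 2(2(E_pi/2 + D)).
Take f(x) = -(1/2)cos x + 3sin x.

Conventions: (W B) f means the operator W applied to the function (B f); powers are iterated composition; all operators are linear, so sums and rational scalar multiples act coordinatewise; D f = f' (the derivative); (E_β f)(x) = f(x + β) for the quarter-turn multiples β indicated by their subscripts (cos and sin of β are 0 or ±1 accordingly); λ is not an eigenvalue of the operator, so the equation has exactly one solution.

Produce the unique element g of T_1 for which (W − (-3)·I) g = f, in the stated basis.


the result is g(x) = -(51/146)cos x + (5/73)sin x

write g with unknown coordinates in the stated basis and equate coefficients in (W − (-3)·I) g = f
solving from the highest basis element down gives g = -(51/146)cos x + (5/73)sin x
check: W g = (40/73)cos x + (204/73)sin x
so W g − (-3)·g = -(1/2)cos x + 3sin x = f ✓


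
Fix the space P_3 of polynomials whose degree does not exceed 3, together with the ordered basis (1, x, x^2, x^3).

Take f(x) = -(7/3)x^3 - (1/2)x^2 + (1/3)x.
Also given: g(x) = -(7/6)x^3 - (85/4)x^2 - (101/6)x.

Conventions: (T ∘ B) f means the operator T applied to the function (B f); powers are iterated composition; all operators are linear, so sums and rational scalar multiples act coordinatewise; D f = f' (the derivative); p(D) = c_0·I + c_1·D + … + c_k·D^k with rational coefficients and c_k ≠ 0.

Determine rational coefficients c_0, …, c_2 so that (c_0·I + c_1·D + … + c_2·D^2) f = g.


p(D) = (1/2)·I + 3·D + D^2, i.e. c_0 = 1/2, c_1 = 3, c_2 = 1

D^0 f = -(7/3)x^3 - (1/2)x^2 + (1/3)x
D^1 f = -7x^2 - x + 1/3
D^2 f = -14x - 1
matching coefficients of g against c_0 f + c_1 Df + … from the top degree down determines the c_i
solution: c_0 = 1/2, c_1 = 3, c_2 = 1


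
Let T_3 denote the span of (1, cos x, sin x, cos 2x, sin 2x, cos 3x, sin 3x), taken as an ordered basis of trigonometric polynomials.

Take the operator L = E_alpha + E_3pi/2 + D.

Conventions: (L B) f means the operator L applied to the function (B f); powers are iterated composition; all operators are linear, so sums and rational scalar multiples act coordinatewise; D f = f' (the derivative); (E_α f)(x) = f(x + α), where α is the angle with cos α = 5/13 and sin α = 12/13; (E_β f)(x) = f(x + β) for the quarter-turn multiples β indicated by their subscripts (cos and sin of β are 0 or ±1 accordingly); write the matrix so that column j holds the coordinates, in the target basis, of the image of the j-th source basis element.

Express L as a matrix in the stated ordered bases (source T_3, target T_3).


image of 1: 2
image of cos x: (5/13)cos x - (12/13)sin x
image of sin x: (12/13)cos x + (5/13)sin x
image of cos 2x: -(288/169)cos 2x - (458/169)sin 2x
image of sin 2x: (458/169)cos 2x - (288/169)sin 2x
image of cos 3x: -(2035/2197)cos 3x - (7960/2197)sin 3x
image of sin 3x: (7960/2197)cos 3x - (2035/2197)sin 3x
each image's coordinates form column j of the matrix

the matrix is [[2, 0, 0, 0, 0, 0, 0]; [0, 5/13, 12/13, 0, 0, 0, 0]; [0, -12/13, 5/13, 0, 0, 0, 0]; [0, 0, 0, -288/169, 458/169, 0, 0]; [0, 0, 0, -458/169, -288/169, 0, 0]; [0, 0, 0, 0, 0, -2035/2197, 7960/2197]; [0, 0, 0, 0, 0, -7960/2197, -2035/2197]] (rows listed top to bottom)


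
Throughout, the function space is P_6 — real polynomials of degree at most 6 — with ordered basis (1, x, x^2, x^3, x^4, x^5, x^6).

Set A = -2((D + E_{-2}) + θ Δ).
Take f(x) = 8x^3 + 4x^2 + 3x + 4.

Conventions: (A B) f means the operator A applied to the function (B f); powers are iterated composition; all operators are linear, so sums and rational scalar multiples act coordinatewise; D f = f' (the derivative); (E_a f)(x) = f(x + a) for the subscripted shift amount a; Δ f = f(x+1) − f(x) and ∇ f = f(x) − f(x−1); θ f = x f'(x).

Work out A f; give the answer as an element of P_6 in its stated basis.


D f = 24x^2 + 8x + 3
E_{-2} f = 8x^3 - 44x^2 + 83x - 50
(D + E_{-2}) f = 8x^3 - 20x^2 + 91x - 47
Δ f = 24x^2 + 32x + 15
θ Δ f = 48x^2 + 32x
((D + E_{-2}) + θ Δ) f = 8x^3 + 28x^2 + 123x - 47
(-2((D + E_{-2}) + θ Δ)) f = -16x^3 - 56x^2 - 246x + 94

g(x) = -16x^3 - 56x^2 - 246x + 94


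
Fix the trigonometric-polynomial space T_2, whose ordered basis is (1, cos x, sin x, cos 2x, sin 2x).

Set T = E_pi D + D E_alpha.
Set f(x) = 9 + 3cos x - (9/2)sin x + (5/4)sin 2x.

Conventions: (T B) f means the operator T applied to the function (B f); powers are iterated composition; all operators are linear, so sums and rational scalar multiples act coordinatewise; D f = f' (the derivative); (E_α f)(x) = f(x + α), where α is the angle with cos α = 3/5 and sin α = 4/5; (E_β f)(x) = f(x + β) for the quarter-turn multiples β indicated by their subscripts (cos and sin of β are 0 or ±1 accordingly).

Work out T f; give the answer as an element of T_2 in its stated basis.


D f = -(9/2)cos x - 3sin x + (5/2)cos 2x
E_pi D f = (9/2)cos x + 3sin x + (5/2)cos 2x
E_alpha f = 9 - (9/5)cos x - (51/10)sin x + (6/5)cos 2x - (7/20)sin 2x
D E_alpha f = -(51/10)cos x + (9/5)sin x - (7/10)cos 2x - (12/5)sin 2x
(E_pi D + D E_alpha) f = -(3/5)cos x + (24/5)sin x + (9/5)cos 2x - (12/5)sin 2x

g(x) = -(3/5)cos x + (24/5)sin x + (9/5)cos 2x - (12/5)sin 2x


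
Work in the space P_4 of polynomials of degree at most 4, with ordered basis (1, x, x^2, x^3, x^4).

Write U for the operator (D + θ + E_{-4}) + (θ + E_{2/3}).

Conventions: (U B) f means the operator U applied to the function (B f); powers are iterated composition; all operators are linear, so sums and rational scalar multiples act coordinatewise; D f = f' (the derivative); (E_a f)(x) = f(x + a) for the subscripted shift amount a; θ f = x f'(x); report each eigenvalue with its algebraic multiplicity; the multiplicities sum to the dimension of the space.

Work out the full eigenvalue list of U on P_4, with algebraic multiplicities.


λ = 2 (multiplicity 1), λ = 4 (multiplicity 1), λ = 6 (multiplicity 1), λ = 8 (multiplicity 1), λ = 10 (multiplicity 1)

image of 1: 2
image of x: 4x - 7/3
image of x^2: 6x^2 - (14/3)x + 148/9
image of x^3: 8x^3 - 7x^2 + (148/3)x - 1720/27
image of x^4: 10x^4 - (28/3)x^3 + (296/3)x^2 - (6880/27)x + 20752/81
the matrix is upper triangular; its diagonal is (2, 4, 6, 8, 10)
for a triangular matrix the eigenvalues are the diagonal entries, with algebraic multiplicity their repetition count


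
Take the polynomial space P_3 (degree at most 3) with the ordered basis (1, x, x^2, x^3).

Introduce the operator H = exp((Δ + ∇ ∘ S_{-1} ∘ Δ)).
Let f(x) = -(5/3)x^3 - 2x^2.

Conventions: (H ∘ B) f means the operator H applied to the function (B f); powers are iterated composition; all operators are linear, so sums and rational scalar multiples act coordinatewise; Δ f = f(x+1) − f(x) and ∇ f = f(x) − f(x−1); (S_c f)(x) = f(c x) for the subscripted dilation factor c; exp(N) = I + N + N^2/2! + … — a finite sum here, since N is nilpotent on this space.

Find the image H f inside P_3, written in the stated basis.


order-1 term: -5x^2 - 19x + 31/3
order-2 term: -5x - 7
order-3 term: -5/3
the series for exp((Δ + ∇ ∘ S_{-1} ∘ Δ)) f terminates at order 3
exp((Δ + ∇ ∘ S_{-1} ∘ Δ)) f = -(5/3)x^3 - 7x^2 - 24x + 5/3

the image equals g(x) = -(5/3)x^3 - 7x^2 - 24x + 5/3


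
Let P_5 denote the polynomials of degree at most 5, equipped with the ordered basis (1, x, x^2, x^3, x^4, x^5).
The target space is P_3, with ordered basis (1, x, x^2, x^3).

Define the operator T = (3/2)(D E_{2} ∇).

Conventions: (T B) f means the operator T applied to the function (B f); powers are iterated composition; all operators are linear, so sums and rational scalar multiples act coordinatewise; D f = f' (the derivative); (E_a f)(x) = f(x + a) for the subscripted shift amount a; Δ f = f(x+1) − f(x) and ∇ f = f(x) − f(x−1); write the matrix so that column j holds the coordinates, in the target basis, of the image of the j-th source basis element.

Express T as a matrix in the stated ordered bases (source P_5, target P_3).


image of 1: 0
image of x: 0
image of x^2: 3
image of x^3: 9x + 27/2
image of x^4: 18x^2 + 54x + 42
image of x^5: 30x^3 + 135x^2 + 210x + 225/2
each image's coordinates form column j of the matrix

the matrix is [[0, 0, 3, 27/2, 42, 225/2]; [0, 0, 0, 9, 54, 210]; [0, 0, 0, 0, 18, 135]; [0, 0, 0, 0, 0, 30]] (rows listed top to bottom)


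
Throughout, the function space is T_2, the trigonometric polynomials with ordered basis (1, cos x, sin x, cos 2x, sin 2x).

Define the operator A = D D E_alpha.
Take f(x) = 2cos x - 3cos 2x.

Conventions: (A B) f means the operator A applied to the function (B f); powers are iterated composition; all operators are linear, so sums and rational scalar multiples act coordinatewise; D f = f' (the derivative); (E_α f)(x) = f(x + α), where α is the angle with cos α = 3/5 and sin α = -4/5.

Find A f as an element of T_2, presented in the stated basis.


E_alpha f = (6/5)cos x + (8/5)sin x + (21/25)cos 2x - (72/25)sin 2x
D E_alpha f = (8/5)cos x - (6/5)sin x - (144/25)cos 2x - (42/25)sin 2x
D (D E_alpha) f = -(6/5)cos x - (8/5)sin x - (84/25)cos 2x + (288/25)sin 2x

the result is g(x) = -(6/5)cos x - (8/5)sin x - (84/25)cos 2x + (288/25)sin 2x


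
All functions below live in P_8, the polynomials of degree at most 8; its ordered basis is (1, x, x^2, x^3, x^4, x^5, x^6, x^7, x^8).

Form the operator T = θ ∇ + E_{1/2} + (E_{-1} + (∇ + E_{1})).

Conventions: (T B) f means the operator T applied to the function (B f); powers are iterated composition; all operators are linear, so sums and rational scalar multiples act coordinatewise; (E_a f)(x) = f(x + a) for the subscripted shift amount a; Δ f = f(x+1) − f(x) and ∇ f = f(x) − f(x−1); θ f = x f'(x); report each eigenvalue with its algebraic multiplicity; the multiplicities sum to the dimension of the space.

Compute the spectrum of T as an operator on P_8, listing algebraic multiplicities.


image of 1: 3
image of x: 3x + 3/2
image of x^2: 3x^2 + 5x + 5/4
image of x^3: 3x^3 + (21/2)x^2 + (3/4)x + 9/8
image of x^4: 3x^4 + 18x^3 - (9/2)x^2 + (17/2)x + 17/16
image of x^5: 3x^5 + (55/2)x^4 - (35/2)x^3 + (125/4)x^2 + (5/16)x + 33/32
image of x^6: 3x^6 + 39x^5 - (165/4)x^4 + (165/2)x^3 - (225/16)x^2 + (195/16)x + 65/64
image of x^7: 3x^7 + (105/2)x^6 - (315/4)x^5 + (1435/8)x^4 - (1085/16)x^3 + (2037/32)x^2 + (7/64)x + 129/128
image of x^8: 3x^8 + 68x^7 - 133x^6 + 343x^5 - (1645/8)x^4 + (903/4)x^3 - (441/16)x^2 + (257/16)x + 257/256
the matrix is upper triangular; its diagonal is (3, 3, 3, 3, 3, 3, 3, 3, 3)
for a triangular matrix the eigenvalues are the diagonal entries, with algebraic multiplicity their repetition count

λ = 3 (multiplicity 9)


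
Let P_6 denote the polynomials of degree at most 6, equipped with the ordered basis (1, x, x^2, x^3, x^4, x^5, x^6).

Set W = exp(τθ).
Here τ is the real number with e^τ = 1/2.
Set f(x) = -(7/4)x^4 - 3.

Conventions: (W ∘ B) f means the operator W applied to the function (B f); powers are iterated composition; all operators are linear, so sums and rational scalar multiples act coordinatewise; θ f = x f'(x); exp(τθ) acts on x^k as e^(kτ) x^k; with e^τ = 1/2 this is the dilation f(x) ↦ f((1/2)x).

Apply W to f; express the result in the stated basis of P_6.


exp(τθ) x^k = e^(kτ) x^k; with e^τ = 1/2 this sends x^k to (1/2)^k x^k
x^4 ↦ 1/16 x^4
applying this coordinatewise to f: exp(τθ) f = -(7/64)x^4 - 3

g(x) = -(7/64)x^4 - 3


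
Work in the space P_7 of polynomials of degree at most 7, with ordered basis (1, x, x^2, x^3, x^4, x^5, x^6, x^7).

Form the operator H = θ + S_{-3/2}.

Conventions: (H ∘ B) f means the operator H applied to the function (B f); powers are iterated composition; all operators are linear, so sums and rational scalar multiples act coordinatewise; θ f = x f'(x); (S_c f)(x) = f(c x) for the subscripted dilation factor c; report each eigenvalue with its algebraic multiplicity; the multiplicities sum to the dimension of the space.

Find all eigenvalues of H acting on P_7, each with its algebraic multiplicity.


image of 1: 1
image of x: -(1/2)x
image of x^2: (17/4)x^2
image of x^3: -(3/8)x^3
image of x^4: (145/16)x^4
image of x^5: -(83/32)x^5
image of x^6: (1113/64)x^6
image of x^7: -(1291/128)x^7
the matrix is upper triangular; its diagonal is (1, -1/2, 17/4, -3/8, 145/16, -83/32, 1113/64, -1291/128)
for a triangular matrix the eigenvalues are the diagonal entries, with algebraic multiplicity their repetition count

λ = -1291/128 (multiplicity 1), λ = -83/32 (multiplicity 1), λ = -1/2 (multiplicity 1), λ = -3/8 (multiplicity 1), λ = 1 (multiplicity 1), λ = 17/4 (multiplicity 1), λ = 145/16 (multiplicity 1), λ = 1113/64 (multiplicity 1)


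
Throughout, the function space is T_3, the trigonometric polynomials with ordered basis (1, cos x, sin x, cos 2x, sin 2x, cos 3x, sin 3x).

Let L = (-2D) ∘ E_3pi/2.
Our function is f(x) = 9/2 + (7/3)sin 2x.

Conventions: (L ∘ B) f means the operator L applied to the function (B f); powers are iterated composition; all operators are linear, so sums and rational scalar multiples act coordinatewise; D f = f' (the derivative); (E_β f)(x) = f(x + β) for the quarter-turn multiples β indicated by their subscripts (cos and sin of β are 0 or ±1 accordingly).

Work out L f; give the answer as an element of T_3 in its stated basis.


E_3pi/2 f = 9/2 - (7/3)sin 2x
D E_3pi/2 f = -(14/3)cos 2x
(-2D) E_3pi/2 f = (28/3)cos 2x

g(x) = (28/3)cos 2x


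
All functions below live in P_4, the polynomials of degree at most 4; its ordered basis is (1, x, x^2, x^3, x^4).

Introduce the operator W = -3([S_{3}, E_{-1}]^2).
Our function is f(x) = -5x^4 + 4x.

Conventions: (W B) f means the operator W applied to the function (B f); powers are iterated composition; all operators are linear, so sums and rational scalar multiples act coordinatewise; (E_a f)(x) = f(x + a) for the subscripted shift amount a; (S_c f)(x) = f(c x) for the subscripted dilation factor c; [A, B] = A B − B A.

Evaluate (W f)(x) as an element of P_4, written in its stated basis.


E_{-1} f = -5x^4 + 20x^3 - 30x^2 + 24x - 9
S_{3} E_{-1} f = -405x^4 + 540x^3 - 270x^2 + 72x - 9
S_{3} f = -405x^4 + 12x
E_{-1} S_{3} f = -405x^4 + 1620x^3 - 2430x^2 + 1632x - 417
[S_{3}, E_{-1}] f = -1080x^3 + 2160x^2 - 1560x + 408
E_{-1} [S_{3}, E_{-1}] f = -1080x^3 + 5400x^2 - 9120x + 5208
S_{3} E_{-1} [S_{3}, E_{-1}] f = -29160x^3 + 48600x^2 - 27360x + 5208
S_{3} [S_{3}, E_{-1}] f = -29160x^3 + 19440x^2 - 4680x + 408
E_{-1} S_{3} [S_{3}, E_{-1}] f = -29160x^3 + 106920x^2 - 131040x + 53688
[S_{3}, E_{-1}] [S_{3}, E_{-1}] f = -58320x^2 + 103680x - 48480
(-3([S_{3}, E_{-1}]^2)) f = 174960x^2 - 311040x + 145440

the result is g(x) = 174960x^2 - 311040x + 145440


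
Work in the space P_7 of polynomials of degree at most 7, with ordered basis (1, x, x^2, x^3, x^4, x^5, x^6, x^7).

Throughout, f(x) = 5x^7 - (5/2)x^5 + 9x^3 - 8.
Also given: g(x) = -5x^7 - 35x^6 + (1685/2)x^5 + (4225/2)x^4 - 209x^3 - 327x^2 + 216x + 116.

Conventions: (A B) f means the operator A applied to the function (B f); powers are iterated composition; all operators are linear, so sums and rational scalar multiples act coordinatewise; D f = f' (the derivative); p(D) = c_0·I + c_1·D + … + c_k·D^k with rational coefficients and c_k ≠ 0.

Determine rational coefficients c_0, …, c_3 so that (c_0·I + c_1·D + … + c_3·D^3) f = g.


D^0 f = 5x^7 - (5/2)x^5 + 9x^3 - 8
D^1 f = 35x^6 - (25/2)x^4 + 27x^2
D^2 f = 210x^5 - 50x^3 + 54x
D^3 f = 1050x^4 - 150x^2 + 54
matching coefficients of g against c_0 f + c_1 Df + … from the top degree down determines the c_i
solution: c_0 = -1, c_1 = -1, c_2 = 4, c_3 = 2

c_0 = -1, c_1 = -1, c_2 = 4, c_3 = 2


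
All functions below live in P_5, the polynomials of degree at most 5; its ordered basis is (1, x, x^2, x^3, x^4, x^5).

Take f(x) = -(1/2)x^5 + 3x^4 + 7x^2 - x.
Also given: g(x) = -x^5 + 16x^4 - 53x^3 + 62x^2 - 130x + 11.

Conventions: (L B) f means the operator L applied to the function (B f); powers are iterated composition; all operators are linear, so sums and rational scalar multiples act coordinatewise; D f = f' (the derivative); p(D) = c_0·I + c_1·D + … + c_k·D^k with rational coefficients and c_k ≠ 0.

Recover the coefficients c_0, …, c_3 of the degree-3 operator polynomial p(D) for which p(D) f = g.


p(D) = 2·I − 4·D + (1/2)·D^2 − D^3, i.e. c_0 = 2, c_1 = -4, c_2 = 1/2, c_3 = -1

D^0 f = -(1/2)x^5 + 3x^4 + 7x^2 - x
D^1 f = -(5/2)x^4 + 12x^3 + 14x - 1
D^2 f = -10x^3 + 36x^2 + 14
D^3 f = -30x^2 + 72x
matching coefficients of g against c_0 f + c_1 Df + … from the top degree down determines the c_i
solution: c_0 = 2, c_1 = -4, c_2 = 1/2, c_3 = -1


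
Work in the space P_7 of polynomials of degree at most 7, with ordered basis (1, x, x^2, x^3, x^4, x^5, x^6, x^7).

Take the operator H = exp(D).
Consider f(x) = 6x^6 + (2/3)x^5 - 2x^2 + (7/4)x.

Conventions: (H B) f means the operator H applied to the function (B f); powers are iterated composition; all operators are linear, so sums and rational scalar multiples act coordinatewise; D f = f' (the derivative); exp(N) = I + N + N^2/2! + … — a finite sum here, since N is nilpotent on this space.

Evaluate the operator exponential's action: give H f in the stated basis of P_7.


the result is g(x) = 6x^6 + (110/3)x^5 + (280/3)x^4 + (380/3)x^3 + (284/3)x^2 + (445/12)x + 77/12

order-1 term: 36x^5 + (10/3)x^4 - 4x + 7/4
order-2 term: 90x^4 + (20/3)x^3 - 2
order-3 term: 120x^3 + (20/3)x^2
order-4 term: 90x^2 + (10/3)x
order-5 term: 36x + 2/3
order-6 term: 6
the series for exp(D) f terminates at order 6
exp(D) f = 6x^6 + (110/3)x^5 + (280/3)x^4 + (380/3)x^3 + (284/3)x^2 + (445/12)x + 77/12


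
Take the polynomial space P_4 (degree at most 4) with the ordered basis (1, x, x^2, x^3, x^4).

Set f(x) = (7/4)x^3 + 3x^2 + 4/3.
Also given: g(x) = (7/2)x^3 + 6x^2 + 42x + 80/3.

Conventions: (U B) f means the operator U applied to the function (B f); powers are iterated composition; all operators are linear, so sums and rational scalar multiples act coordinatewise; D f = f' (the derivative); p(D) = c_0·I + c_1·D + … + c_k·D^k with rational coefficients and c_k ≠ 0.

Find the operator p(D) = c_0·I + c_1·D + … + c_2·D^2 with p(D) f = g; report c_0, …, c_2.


p(D) = 2·I + 4·D^2, i.e. c_0 = 2, c_1 = 0, c_2 = 4

D^0 f = (7/4)x^3 + 3x^2 + 4/3
D^1 f = (21/4)x^2 + 6x
D^2 f = (21/2)x + 6
matching coefficients of g against c_0 f + c_1 Df + … from the top degree down determines the c_i
solution: c_0 = 2, c_1 = 0, c_2 = 4


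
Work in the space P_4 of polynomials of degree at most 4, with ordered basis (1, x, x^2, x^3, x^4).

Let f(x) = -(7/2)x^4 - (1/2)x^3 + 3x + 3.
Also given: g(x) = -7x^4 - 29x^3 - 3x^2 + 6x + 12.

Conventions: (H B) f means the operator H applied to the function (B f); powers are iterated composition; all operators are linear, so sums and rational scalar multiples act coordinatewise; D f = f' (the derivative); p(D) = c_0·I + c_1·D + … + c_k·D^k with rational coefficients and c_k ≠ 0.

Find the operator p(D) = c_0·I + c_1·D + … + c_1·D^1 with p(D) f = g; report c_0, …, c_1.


D^0 f = -(7/2)x^4 - (1/2)x^3 + 3x + 3
D^1 f = -14x^3 - (3/2)x^2 + 3
matching coefficients of g against c_0 f + c_1 Df + … from the top degree down determines the c_i
solution: c_0 = 2, c_1 = 2

c_0 = 2, c_1 = 2


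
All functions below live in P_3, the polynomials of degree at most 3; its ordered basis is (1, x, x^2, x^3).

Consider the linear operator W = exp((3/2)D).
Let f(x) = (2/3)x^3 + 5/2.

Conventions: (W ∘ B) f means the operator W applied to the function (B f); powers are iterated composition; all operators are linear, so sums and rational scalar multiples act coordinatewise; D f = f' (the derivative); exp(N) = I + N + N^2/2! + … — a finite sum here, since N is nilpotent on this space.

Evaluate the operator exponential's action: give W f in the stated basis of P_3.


order-1 term: 3x^2
order-2 term: (9/2)x
order-3 term: 9/4
the series for exp((3/2)D) f terminates at order 3
exp((3/2)D) f = (2/3)x^3 + 3x^2 + (9/2)x + 19/4

the result is g(x) = (2/3)x^3 + 3x^2 + (9/2)x + 19/4


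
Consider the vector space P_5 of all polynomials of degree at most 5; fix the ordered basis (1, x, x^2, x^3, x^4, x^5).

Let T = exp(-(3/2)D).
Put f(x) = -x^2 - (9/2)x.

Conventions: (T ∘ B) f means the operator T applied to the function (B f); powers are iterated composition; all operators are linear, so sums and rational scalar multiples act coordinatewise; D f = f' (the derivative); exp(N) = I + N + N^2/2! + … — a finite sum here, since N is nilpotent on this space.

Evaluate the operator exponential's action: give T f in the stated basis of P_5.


order-1 term: 3x + 27/4
order-2 term: -9/4
the series for exp(-(3/2)D) f terminates at order 2
exp(-(3/2)D) f = -x^2 - (3/2)x + 9/2

the result is g(x) = -x^2 - (3/2)x + 9/2


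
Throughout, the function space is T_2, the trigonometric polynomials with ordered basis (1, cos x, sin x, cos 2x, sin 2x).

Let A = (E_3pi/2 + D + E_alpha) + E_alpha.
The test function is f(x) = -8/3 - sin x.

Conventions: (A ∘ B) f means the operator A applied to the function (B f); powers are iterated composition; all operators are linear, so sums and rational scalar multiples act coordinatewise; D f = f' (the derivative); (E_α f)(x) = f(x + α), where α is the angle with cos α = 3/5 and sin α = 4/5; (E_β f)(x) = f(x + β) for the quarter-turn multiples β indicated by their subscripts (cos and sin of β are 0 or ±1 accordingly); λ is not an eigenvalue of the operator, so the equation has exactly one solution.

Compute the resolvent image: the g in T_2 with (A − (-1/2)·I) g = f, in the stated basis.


the image equals g(x) = -16/21 + (32/109)cos x - (34/109)sin x

write g with unknown coordinates in the stated basis and equate coefficients in (A − (-1/2)·I) g = f
solving from the highest basis element down gives g = -16/21 + (32/109)cos x - (34/109)sin x
check: A g = -16/7 - (16/109)cos x - (92/109)sin x
so A g − (-1/2)·g = -8/3 - sin x = f ✓


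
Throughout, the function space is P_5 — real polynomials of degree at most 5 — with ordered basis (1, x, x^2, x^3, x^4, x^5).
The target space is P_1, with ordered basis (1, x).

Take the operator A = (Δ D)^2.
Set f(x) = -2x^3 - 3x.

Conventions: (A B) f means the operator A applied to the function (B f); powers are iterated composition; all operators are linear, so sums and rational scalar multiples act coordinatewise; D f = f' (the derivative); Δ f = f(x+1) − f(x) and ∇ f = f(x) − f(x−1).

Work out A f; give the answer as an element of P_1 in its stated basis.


D f = -6x^2 - 3
Δ D f = -12x - 6
D (Δ D) f = -12
Δ D (Δ D) f = 0

g(x) = 0


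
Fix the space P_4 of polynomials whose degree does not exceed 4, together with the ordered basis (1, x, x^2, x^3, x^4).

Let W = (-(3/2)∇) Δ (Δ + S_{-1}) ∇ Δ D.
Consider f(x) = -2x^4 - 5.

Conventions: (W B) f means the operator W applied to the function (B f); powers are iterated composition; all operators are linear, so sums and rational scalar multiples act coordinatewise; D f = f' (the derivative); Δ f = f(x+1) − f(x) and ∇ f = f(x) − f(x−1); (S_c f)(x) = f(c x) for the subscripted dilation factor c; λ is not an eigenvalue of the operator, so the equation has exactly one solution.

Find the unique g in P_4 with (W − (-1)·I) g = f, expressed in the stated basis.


write g with unknown coordinates in the stated basis and equate coefficients in (W − (-1)·I) g = f
solving from the highest basis element down gives g = -2x^4 - 5
check: W g = 0
so W g − (-1)·g = -2x^4 - 5 = f ✓

the result is g(x) = -2x^4 - 5


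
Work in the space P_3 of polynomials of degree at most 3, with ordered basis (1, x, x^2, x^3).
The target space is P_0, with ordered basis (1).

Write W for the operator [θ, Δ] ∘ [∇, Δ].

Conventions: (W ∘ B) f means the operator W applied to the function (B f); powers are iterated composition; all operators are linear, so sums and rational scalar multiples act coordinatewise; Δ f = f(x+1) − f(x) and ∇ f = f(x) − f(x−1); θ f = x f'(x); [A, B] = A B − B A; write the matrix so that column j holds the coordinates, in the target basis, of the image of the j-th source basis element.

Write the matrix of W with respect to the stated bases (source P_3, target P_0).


image of 1: 0
image of x: 0
image of x^2: 0
image of x^3: 0
each image's coordinates form column j of the matrix

the matrix is [[0, 0, 0, 0]] (rows listed top to bottom)


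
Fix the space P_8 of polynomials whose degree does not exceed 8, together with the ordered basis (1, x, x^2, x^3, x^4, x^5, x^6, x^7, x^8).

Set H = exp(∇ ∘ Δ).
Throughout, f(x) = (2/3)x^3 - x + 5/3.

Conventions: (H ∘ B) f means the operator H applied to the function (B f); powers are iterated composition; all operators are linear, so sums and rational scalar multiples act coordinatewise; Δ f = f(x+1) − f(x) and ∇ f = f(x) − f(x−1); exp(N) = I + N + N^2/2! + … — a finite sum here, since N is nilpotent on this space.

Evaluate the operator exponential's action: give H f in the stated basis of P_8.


order-1 term: 4x
the series for exp(∇ ∘ Δ) f terminates at order 1
exp(∇ ∘ Δ) f = (2/3)x^3 + 3x + 5/3

the result is g(x) = (2/3)x^3 + 3x + 5/3


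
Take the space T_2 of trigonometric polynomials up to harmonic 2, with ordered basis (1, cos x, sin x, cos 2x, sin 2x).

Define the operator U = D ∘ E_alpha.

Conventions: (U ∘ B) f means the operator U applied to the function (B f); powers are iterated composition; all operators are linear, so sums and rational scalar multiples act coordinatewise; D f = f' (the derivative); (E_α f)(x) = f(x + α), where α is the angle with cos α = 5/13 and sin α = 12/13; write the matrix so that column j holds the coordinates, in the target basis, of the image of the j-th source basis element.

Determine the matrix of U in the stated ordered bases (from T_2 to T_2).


the matrix is [[0, 0, 0, 0, 0]; [0, -12/13, 5/13, 0, 0]; [0, -5/13, -12/13, 0, 0]; [0, 0, 0, -240/169, -238/169]; [0, 0, 0, 238/169, -240/169]] (rows listed top to bottom)

image of 1: 0
image of cos x: -(12/13)cos x - (5/13)sin x
image of sin x: (5/13)cos x - (12/13)sin x
image of cos 2x: -(240/169)cos 2x + (238/169)sin 2x
image of sin 2x: -(238/169)cos 2x - (240/169)sin 2x
each image's coordinates form column j of the matrix


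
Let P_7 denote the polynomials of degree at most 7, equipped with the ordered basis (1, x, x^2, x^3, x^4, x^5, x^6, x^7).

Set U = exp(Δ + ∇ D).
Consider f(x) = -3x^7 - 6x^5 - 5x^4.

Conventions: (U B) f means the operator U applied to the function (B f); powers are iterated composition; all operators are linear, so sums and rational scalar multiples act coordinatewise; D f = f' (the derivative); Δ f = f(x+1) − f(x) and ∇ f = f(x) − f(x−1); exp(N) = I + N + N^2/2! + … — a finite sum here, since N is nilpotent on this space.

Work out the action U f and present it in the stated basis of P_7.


g(x) = -3x^7 - 21x^6 - 258x^5 - 875x^4 - 4775x^3 - 7341x^2 - 17809x - 6890

order-1 term: -21x^6 - 189x^5 + 180x^4 - 725x^3 + 282x^2 - 257x + 17
order-2 term: -63x^5 - 945x^4 - 2055x^3 + 1635x^2 - 5811x + 1774
order-3 term: -105x^4 - 1890x^3 - 7305x^2 - 3080x - 423
order-4 term: -105x^3 - 1890x^2 - 7695x - 5435
order-5 term: -63x^2 - 945x - 2631
order-6 term: -21x - 189
order-7 term: -3
the series for exp(Δ + ∇ D) f terminates at order 7
exp(Δ + ∇ D) f = -3x^7 - 21x^6 - 258x^5 - 875x^4 - 4775x^3 - 7341x^2 - 17809x - 6890


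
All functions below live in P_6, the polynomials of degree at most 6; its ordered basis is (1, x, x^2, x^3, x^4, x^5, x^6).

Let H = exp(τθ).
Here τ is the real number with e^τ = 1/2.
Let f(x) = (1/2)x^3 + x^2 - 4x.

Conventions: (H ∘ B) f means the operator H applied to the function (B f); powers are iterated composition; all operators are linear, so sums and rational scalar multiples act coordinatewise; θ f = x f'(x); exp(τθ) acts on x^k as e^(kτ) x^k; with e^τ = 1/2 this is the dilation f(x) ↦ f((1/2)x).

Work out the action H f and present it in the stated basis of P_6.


exp(τθ) x^k = e^(kτ) x^k; with e^τ = 1/2 this sends x^k to (1/2)^k x^k
x ↦ 1/2 x
x^2 ↦ 1/4 x^2
x^3 ↦ 1/8 x^3
applying this coordinatewise to f: exp(τθ) f = (1/16)x^3 + (1/4)x^2 - 2x

the result is g(x) = (1/16)x^3 + (1/4)x^2 - 2x


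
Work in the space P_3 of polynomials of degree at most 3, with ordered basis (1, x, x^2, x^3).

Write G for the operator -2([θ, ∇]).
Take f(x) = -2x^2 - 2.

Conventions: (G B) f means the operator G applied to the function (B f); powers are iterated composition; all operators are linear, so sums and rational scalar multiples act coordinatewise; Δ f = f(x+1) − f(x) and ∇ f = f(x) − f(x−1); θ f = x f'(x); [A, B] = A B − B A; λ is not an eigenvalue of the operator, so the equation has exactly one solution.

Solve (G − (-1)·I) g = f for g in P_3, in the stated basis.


g(x) = -2x^2 + 8x - 26

write g with unknown coordinates in the stated basis and equate coefficients in (G − (-1)·I) g = f
solving from the highest basis element down gives g = -2x^2 + 8x - 26
check: G g = -8x + 24
so G g − (-1)·g = -2x^2 - 2 = f ✓


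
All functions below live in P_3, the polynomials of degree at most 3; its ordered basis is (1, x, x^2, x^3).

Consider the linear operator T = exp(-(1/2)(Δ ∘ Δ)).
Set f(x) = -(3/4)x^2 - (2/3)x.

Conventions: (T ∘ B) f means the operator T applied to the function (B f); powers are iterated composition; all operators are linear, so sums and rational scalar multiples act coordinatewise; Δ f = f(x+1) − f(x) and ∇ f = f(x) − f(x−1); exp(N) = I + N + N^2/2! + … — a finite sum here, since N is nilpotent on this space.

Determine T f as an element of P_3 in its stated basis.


the image equals g(x) = -(3/4)x^2 - (2/3)x + 3/4

order-1 term: 3/4
the series for exp(-(1/2)(Δ ∘ Δ)) f terminates at order 1
exp(-(1/2)(Δ ∘ Δ)) f = -(3/4)x^2 - (2/3)x + 3/4


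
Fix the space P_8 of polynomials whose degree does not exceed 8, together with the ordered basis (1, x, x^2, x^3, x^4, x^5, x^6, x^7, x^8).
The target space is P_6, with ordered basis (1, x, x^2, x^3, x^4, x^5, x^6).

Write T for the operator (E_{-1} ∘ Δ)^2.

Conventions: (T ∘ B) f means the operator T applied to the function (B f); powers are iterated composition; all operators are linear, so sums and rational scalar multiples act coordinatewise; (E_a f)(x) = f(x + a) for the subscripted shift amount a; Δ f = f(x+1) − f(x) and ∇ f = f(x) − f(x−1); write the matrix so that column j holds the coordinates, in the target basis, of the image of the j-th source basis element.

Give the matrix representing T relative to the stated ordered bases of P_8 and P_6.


image of 1: 0
image of x: 0
image of x^2: 2
image of x^3: 6x - 6
image of x^4: 12x^2 - 24x + 14
image of x^5: 20x^3 - 60x^2 + 70x - 30
image of x^6: 30x^4 - 120x^3 + 210x^2 - 180x + 62
image of x^7: 42x^5 - 210x^4 + 490x^3 - 630x^2 + 434x - 126
image of x^8: 56x^6 - 336x^5 + 980x^4 - 1680x^3 + 1736x^2 - 1008x + 254
each image's coordinates form column j of the matrix

the matrix is [[0, 0, 2, -6, 14, -30, 62, -126, 254]; [0, 0, 0, 6, -24, 70, -180, 434, -1008]; [0, 0, 0, 0, 12, -60, 210, -630, 1736]; [0, 0, 0, 0, 0, 20, -120, 490, -1680]; [0, 0, 0, 0, 0, 0, 30, -210, 980]; [0, 0, 0, 0, 0, 0, 0, 42, -336]; [0, 0, 0, 0, 0, 0, 0, 0, 56]] (rows listed top to bottom)
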